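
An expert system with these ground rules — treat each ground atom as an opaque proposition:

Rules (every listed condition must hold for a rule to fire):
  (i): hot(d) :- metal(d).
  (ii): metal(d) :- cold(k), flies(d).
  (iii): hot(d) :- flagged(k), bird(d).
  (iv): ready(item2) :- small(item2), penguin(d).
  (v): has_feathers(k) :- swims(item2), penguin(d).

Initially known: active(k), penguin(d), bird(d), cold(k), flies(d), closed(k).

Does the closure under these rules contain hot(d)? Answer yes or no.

yes

Round 1: (ii) [metal(d) :- cold(k), flies(d).]. Adds metal(d).
Round 2: (i) [hot(d) :- metal(d).]. Adds hot(d).
hot(d) appears in round 2, so it is derivable.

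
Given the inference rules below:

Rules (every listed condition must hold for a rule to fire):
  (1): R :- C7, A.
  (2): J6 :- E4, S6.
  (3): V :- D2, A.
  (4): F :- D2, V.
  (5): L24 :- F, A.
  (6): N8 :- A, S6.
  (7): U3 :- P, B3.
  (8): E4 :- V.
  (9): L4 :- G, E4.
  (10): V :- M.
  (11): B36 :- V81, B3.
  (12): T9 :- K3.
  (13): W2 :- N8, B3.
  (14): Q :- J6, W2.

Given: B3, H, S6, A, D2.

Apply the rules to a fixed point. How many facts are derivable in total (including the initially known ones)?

[1] (3) [V :- D2, A.]; (6) [N8 :- A, S6.]. ⇒ new: V, N8.
[2] (4) [F :- D2, V.]; (8) [E4 :- V.]; (13) [W2 :- N8, B3.]. ⇒ new: F, E4, W2.
[3] (2) [J6 :- E4, S6.]; (5) [L24 :- F, A.]. ⇒ new: J6, L24.
[4] (14) [Q :- J6, W2.]. ⇒ new: Q.
Closure: {A, B3, D2, E4, F, H, J6, L24, N8, Q, S6, V, W2} — 13 facts.

13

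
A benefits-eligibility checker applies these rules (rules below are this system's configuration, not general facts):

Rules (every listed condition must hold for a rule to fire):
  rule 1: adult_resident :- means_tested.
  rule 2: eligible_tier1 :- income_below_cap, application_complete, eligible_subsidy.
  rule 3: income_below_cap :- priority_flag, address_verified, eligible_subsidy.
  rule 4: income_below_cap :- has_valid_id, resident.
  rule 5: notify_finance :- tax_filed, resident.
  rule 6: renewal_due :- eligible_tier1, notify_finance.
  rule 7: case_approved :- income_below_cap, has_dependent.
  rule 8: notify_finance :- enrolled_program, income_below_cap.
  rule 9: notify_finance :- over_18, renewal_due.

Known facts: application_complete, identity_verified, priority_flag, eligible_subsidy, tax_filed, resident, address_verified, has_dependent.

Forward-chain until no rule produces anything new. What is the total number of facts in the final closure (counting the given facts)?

13

Round 1 fires rule 3, rule 5, giving income_below_cap, notify_finance.
Round 2 fires rule 2, rule 7, giving eligible_tier1, case_approved.
Round 3 fires rule 6, giving renewal_due.
Closure: {address_verified, application_complete, case_approved, eligible_subsidy, eligible_tier1, has_dependent, identity_verified, income_below_cap, notify_finance, priority_flag, renewal_due, resident, tax_filed} — 13 facts.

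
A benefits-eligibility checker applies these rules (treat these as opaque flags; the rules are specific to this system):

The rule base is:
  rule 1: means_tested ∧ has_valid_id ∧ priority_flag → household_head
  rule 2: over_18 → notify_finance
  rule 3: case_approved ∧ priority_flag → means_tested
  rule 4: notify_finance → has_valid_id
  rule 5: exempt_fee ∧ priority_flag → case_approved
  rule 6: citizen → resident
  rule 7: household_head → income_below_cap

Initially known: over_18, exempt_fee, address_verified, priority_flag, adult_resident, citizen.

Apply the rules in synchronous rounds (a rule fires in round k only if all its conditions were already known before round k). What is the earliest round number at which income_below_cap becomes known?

[1] rule 2 [over_18 → notify_finance]; rule 5 [exempt_fee ∧ priority_flag → case_approved]; rule 6 [citizen → resident]. ⇒ new: notify_finance, case_approved, resident.
[2] rule 3 [case_approved ∧ priority_flag → means_tested]; rule 4 [notify_finance → has_valid_id]. ⇒ new: means_tested, has_valid_id.
[3] rule 1 [means_tested ∧ has_valid_id ∧ priority_flag → household_head]. ⇒ new: household_head.
[4] rule 7 [household_head → income_below_cap]. ⇒ new: income_below_cap.
income_below_cap first appears in round 4.

4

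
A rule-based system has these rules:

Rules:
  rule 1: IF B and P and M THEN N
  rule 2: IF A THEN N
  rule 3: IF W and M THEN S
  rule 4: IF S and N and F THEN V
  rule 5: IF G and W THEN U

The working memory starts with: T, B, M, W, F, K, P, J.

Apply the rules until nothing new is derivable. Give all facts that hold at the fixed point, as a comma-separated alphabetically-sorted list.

B, F, J, K, M, N, P, S, T, V, W

Round 1: rule 1 [IF B and P and M THEN N]; rule 3 [IF W and M THEN S]. New: N, S.
Round 2: rule 4 [IF S and N and F THEN V]. New: V.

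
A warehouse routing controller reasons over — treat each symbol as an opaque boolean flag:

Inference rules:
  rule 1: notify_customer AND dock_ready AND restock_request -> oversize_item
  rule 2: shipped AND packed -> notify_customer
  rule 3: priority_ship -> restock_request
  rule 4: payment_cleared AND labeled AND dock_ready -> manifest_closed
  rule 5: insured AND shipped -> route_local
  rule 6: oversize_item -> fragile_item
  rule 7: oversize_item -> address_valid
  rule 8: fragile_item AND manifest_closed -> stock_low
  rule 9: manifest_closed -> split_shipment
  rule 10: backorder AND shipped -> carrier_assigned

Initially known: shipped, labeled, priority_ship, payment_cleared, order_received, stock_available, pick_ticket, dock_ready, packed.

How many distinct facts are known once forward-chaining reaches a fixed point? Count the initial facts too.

Round 1 fires rule 2, rule 3, rule 4, giving notify_customer, restock_request, manifest_closed.
Round 2 fires rule 1, rule 9, giving oversize_item, split_shipment.
Round 3 fires rule 6, rule 7, giving fragile_item, address_valid.
Round 4 fires rule 8, giving stock_low.
Closure: {address_valid, dock_ready, fragile_item, labeled, manifest_closed, notify_customer, order_received, oversize_item, packed, payment_cleared, pick_ticket, priority_ship, restock_request, shipped, split_shipment, stock_available, stock_low} — 17 facts.

17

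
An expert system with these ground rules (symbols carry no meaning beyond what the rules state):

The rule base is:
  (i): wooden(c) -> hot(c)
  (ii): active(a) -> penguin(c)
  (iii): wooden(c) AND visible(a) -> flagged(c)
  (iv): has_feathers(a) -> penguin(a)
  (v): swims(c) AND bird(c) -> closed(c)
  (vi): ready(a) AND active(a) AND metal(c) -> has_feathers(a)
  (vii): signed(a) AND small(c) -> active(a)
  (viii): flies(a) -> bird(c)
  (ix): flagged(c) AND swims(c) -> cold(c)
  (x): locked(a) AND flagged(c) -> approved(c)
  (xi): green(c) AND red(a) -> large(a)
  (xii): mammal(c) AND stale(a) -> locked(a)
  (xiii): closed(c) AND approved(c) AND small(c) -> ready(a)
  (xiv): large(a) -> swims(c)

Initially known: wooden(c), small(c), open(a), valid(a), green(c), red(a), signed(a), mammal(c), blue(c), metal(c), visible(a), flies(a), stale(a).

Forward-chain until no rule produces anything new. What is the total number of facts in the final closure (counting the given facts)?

27

Round 1 — (i), (iii), (vii), (viii), (xi), (xii), derive hot(c), flagged(c), active(a), bird(c), large(a), locked(a).
Round 2 — (ii), (x), (xiv), derive penguin(c), approved(c), swims(c).
Round 3 — (v), (ix), derive closed(c), cold(c).
Round 4 — (xiii), derive ready(a).
Round 5 — (vi), derive has_feathers(a).
Round 6 — (iv), derive penguin(a).
Closure: {active(a), approved(c), bird(c), blue(c), closed(c), cold(c), flagged(c), flies(a), green(c), has_feathers(a), hot(c), large(a), locked(a), mammal(c), metal(c), open(a), penguin(a), penguin(c), ready(a), red(a), signed(a), small(c), stale(a), swims(c), valid(a), visible(a), wooden(c)} — 27 facts.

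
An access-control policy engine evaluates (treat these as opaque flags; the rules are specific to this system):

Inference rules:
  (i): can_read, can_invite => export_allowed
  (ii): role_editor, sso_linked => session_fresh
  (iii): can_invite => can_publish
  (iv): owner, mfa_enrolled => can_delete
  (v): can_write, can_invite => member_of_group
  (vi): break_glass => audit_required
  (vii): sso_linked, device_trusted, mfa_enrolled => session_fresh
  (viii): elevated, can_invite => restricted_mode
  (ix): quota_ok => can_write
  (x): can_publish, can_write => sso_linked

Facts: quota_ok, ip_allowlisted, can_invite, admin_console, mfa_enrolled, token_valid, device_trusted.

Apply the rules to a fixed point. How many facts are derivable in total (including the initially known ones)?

12

Round 1 fires (iii), (ix), giving can_publish, can_write.
Round 2 fires (v), (x), giving member_of_group, sso_linked.
Round 3 fires (vii), giving session_fresh.
Closure: {admin_console, can_invite, can_publish, can_write, device_trusted, ip_allowlisted, member_of_group, mfa_enrolled, quota_ok, session_fresh, sso_linked, token_valid} — 12 facts.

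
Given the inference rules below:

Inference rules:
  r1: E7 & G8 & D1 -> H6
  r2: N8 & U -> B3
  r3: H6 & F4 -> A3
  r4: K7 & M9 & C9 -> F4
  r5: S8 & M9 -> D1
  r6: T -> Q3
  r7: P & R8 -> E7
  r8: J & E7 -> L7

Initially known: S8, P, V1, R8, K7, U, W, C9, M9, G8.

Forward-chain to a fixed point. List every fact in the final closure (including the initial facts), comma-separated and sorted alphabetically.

A3, C9, D1, E7, F4, G8, H6, K7, M9, P, R8, S8, U, V1, W

Round 1: r4 [K7 & M9 & C9 -> F4]; r5 [S8 & M9 -> D1]; r7 [P & R8 -> E7]. Adds F4, D1, E7.
Round 2: r1 [E7 & G8 & D1 -> H6]. Adds H6.
Round 3: r3 [H6 & F4 -> A3]. Adds A3.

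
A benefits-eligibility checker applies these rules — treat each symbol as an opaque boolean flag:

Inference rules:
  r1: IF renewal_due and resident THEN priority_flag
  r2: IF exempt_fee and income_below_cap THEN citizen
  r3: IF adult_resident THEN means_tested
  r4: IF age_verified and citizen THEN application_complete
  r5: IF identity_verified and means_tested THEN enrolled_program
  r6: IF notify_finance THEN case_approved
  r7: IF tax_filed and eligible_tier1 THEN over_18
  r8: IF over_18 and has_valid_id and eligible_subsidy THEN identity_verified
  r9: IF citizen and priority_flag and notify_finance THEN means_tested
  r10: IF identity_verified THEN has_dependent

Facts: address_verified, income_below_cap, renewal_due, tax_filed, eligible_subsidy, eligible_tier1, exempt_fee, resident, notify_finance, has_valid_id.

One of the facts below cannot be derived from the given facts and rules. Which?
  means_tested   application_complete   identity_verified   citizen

application_complete

Round 1 fires r1, r2, r6, r7, giving priority_flag, citizen, case_approved, over_18.
Round 2 fires r8, r9, giving identity_verified, means_tested.
Round 3 fires r5, r10, giving enrolled_program, has_dependent.
Derived: identity_verified (round 2), citizen (round 1), means_tested (round 2). application_complete never appears in any round.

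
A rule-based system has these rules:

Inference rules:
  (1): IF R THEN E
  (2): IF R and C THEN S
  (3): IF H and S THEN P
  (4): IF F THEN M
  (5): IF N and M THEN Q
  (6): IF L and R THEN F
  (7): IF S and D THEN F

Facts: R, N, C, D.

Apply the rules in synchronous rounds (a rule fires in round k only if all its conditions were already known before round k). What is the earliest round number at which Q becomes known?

Round 1: (1) [IF R THEN E]; (2) [IF R and C THEN S]. Adds E, S.
Round 2: (7) [IF S and D THEN F]. Adds F.
Round 3: (4) [IF F THEN M]. Adds M.
Round 4: (5) [IF N and M THEN Q]. Adds Q.
Q first appears in round 4.

4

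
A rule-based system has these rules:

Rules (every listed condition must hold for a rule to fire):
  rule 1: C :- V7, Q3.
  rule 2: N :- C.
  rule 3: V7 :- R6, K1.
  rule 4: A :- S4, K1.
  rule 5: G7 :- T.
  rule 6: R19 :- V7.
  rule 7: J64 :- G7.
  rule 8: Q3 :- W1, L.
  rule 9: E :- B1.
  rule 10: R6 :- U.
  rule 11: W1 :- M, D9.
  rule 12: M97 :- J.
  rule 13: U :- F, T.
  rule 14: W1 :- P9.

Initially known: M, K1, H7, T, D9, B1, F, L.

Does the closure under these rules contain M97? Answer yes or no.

Round 1 fires rule 5, rule 9, rule 11, rule 13, giving G7, E, W1, U.
Round 2 fires rule 7, rule 8, rule 10, giving J64, Q3, R6.
Round 3 fires rule 3, giving V7.
Round 4 fires rule 1, rule 6, giving C, R19.
Round 5 fires rule 2, giving N.
Fixed point reached. M97 is concluded only by rule 12; rule 12 needs J (never derived).

no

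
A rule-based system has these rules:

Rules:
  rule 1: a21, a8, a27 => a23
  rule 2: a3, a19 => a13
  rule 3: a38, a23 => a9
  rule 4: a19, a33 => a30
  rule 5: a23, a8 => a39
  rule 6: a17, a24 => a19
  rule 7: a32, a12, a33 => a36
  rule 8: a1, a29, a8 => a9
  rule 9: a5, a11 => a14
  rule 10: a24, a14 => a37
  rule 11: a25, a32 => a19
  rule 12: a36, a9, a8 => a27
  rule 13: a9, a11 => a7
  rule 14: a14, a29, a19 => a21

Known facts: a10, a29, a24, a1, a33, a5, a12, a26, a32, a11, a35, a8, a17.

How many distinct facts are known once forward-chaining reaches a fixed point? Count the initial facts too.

Round 1 fires rule 6, rule 7, rule 8, rule 9, giving a19, a36, a9, a14.
Round 2 fires rule 4, rule 10, rule 12, rule 13, rule 14, giving a30, a37, a27, a7, a21.
Round 3 fires rule 1, giving a23.
Round 4 fires rule 5, giving a39.
Closure: {a1, a10, a11, a12, a14, a17, a19, a21, a23, a24, a26, a27, a29, a30, a32, a33, a35, a36, a37, a39, a5, a7, a8, a9} — 24 facts.

24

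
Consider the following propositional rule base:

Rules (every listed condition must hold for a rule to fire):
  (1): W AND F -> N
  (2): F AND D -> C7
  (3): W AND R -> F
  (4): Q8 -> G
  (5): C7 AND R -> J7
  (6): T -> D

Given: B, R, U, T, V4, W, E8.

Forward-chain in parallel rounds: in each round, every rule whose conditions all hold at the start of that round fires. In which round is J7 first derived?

3

[1] (3) [W AND R -> F]; (6) [T -> D]. ⇒ new: F, D.
[2] (1) [W AND F -> N]; (2) [F AND D -> C7]. ⇒ new: N, C7.
[3] (5) [C7 AND R -> J7]. ⇒ new: J7.
J7 first appears in round 3.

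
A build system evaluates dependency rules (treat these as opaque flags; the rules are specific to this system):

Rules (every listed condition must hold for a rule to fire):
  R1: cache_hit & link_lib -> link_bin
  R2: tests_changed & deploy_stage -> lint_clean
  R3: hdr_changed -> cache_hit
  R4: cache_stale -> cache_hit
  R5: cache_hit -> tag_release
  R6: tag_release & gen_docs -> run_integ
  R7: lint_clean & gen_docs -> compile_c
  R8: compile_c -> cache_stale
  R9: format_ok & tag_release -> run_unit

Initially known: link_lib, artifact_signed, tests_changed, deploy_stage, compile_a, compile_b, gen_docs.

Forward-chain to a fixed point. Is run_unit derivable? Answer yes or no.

no

[1] R2 [tests_changed & deploy_stage -> lint_clean]. ⇒ new: lint_clean.
[2] R7 [lint_clean & gen_docs -> compile_c]. ⇒ new: compile_c.
[3] R8 [compile_c -> cache_stale]. ⇒ new: cache_stale.
[4] R4 [cache_stale -> cache_hit]. ⇒ new: cache_hit.
[5] R1 [cache_hit & link_lib -> link_bin]; R5 [cache_hit -> tag_release]. ⇒ new: link_bin, tag_release.
[6] R6 [tag_release & gen_docs -> run_integ]. ⇒ new: run_integ.
Fixed point reached. run_unit is concluded only by R9; R9 needs format_ok (never derived).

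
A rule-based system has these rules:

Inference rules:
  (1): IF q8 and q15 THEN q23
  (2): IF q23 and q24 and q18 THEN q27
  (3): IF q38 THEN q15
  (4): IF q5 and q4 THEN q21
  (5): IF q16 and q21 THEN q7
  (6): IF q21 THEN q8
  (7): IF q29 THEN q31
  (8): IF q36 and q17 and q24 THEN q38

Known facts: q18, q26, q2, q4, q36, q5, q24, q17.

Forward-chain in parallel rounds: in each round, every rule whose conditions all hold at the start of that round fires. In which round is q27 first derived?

4

Round 1: (4) [IF q5 and q4 THEN q21]; (8) [IF q36 and q17 and q24 THEN q38]. New: q21, q38.
Round 2: (3) [IF q38 THEN q15]; (6) [IF q21 THEN q8]. New: q15, q8.
Round 3: (1) [IF q8 and q15 THEN q23]. New: q23.
Round 4: (2) [IF q23 and q24 and q18 THEN q27]. New: q27.
q27 first appears in round 4.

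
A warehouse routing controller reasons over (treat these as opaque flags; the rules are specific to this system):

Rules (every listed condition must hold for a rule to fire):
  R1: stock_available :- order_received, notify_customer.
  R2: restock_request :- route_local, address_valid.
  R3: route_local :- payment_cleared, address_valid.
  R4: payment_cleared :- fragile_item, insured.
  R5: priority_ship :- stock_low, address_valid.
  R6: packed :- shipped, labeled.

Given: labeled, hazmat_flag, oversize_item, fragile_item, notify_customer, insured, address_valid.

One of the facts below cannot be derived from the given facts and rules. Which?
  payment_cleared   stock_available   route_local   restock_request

Round 1: R4 [payment_cleared :- fragile_item, insured.]. New: payment_cleared.
Round 2: R3 [route_local :- payment_cleared, address_valid.]. New: route_local.
Round 3: R2 [restock_request :- route_local, address_valid.]. New: restock_request.
Derived: restock_request (round 3), route_local (round 2), payment_cleared (round 1). stock_available never appears in any round.

stock_available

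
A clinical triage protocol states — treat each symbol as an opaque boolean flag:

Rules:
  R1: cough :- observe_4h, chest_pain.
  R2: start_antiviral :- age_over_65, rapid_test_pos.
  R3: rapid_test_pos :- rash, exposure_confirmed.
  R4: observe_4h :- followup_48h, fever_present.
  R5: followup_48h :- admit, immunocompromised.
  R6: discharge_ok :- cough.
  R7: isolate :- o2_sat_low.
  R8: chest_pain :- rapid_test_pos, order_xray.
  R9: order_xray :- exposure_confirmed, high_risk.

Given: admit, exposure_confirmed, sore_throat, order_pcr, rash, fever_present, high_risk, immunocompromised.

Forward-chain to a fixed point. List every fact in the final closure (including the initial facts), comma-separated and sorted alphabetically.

Round 1 — R3, R5, R9, derive rapid_test_pos, followup_48h, order_xray.
Round 2 — R4, R8, derive observe_4h, chest_pain.
Round 3 — R1, derive cough.
Round 4 — R6, derive discharge_ok.

admit, chest_pain, cough, discharge_ok, exposure_confirmed, fever_present, followup_48h, high_risk, immunocompromised, observe_4h, order_pcr, order_xray, rapid_test_pos, rash, sore_throat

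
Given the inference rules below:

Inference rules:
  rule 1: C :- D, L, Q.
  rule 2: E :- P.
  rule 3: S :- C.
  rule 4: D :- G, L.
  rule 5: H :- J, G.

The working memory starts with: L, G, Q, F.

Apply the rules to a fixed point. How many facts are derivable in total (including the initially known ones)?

7

Round 1 — rule 4, derive D.
Round 2 — rule 1, derive C.
Round 3 — rule 3, derive S.
Closure: {C, D, F, G, L, Q, S} — 7 facts.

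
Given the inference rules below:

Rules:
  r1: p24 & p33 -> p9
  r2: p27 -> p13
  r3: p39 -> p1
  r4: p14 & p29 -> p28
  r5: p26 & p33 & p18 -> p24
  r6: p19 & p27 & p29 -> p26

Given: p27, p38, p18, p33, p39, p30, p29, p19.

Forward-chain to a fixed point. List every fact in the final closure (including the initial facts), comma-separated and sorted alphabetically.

[1] r2 [p27 -> p13]; r3 [p39 -> p1]; r6 [p19 & p27 & p29 -> p26]. ⇒ new: p13, p1, p26.
[2] r5 [p26 & p33 & p18 -> p24]. ⇒ new: p24.
[3] r1 [p24 & p33 -> p9]. ⇒ new: p9.

p1, p13, p18, p19, p24, p26, p27, p29, p30, p33, p38, p39, p9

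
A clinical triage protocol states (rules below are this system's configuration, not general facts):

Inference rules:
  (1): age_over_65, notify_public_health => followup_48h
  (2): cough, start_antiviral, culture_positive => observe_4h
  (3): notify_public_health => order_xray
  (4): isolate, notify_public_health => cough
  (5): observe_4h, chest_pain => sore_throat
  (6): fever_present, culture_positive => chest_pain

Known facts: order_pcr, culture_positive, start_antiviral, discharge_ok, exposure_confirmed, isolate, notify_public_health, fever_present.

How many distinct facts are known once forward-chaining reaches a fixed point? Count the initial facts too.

13

Round 1: (3) [notify_public_health => order_xray]; (4) [isolate, notify_public_health => cough]; (6) [fever_present, culture_positive => chest_pain]. Adds order_xray, cough, chest_pain.
Round 2: (2) [cough, start_antiviral, culture_positive => observe_4h]. Adds observe_4h.
Round 3: (5) [observe_4h, chest_pain => sore_throat]. Adds sore_throat.
Closure: {chest_pain, cough, culture_positive, discharge_ok, exposure_confirmed, fever_present, isolate, notify_public_health, observe_4h, order_pcr, order_xray, sore_throat, start_antiviral} — 13 facts.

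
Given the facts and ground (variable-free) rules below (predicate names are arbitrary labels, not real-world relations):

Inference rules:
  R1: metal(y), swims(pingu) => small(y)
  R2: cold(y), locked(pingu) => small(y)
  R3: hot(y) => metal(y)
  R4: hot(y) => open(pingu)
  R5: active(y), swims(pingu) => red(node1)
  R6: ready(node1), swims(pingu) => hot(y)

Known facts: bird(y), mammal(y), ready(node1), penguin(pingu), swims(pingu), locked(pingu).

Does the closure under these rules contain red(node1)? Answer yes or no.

no

Round 1: R6 [ready(node1), swims(pingu) => hot(y)]. New: hot(y).
Round 2: R3 [hot(y) => metal(y)]; R4 [hot(y) => open(pingu)]. New: metal(y), open(pingu).
Round 3: R1 [metal(y), swims(pingu) => small(y)]. New: small(y).
Fixed point reached. red(node1) is concluded only by R5; R5 needs active(y) (never derived).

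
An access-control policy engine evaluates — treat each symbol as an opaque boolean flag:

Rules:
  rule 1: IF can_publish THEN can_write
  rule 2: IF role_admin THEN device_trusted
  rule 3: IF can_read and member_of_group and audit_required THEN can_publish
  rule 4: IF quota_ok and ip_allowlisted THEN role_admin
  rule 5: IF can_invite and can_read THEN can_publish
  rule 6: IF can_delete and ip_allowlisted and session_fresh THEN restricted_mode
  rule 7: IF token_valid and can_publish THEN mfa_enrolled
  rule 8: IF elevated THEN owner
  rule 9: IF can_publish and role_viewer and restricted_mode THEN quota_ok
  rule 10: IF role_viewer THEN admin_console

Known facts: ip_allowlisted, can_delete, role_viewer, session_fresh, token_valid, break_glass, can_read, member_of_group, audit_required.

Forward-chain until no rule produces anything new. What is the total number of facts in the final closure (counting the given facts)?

Round 1: rule 3 [IF can_read and member_of_group and audit_required THEN can_publish]; rule 6 [IF can_delete and ip_allowlisted and session_fresh THEN restricted_mode]; rule 10 [IF role_viewer THEN admin_console]. New: can_publish, restricted_mode, admin_console.
Round 2: rule 1 [IF can_publish THEN can_write]; rule 7 [IF token_valid and can_publish THEN mfa_enrolled]; rule 9 [IF can_publish and role_viewer and restricted_mode THEN quota_ok]. New: can_write, mfa_enrolled, quota_ok.
Round 3: rule 4 [IF quota_ok and ip_allowlisted THEN role_admin]. New: role_admin.
Round 4: rule 2 [IF role_admin THEN device_trusted]. New: device_trusted.
Closure: {admin_console, audit_required, break_glass, can_delete, can_publish, can_read, can_write, device_trusted, ip_allowlisted, member_of_group, mfa_enrolled, quota_ok, restricted_mode, role_admin, role_viewer, session_fresh, token_valid} — 17 facts.

17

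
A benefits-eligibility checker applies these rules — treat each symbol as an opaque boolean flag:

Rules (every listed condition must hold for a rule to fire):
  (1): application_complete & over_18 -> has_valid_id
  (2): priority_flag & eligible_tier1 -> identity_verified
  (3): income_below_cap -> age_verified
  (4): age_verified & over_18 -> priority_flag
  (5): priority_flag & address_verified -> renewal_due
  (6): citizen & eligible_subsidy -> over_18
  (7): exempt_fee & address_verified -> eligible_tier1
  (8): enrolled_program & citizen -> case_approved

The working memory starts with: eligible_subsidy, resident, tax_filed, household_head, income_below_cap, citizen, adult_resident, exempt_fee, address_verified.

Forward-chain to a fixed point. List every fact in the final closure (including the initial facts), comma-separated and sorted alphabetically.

[1] (3) [income_below_cap -> age_verified]; (6) [citizen & eligible_subsidy -> over_18]; (7) [exempt_fee & address_verified -> eligible_tier1]. ⇒ new: age_verified, over_18, eligible_tier1.
[2] (4) [age_verified & over_18 -> priority_flag]. ⇒ new: priority_flag.
[3] (2) [priority_flag & eligible_tier1 -> identity_verified]; (5) [priority_flag & address_verified -> renewal_due]. ⇒ new: identity_verified, renewal_due.

address_verified, adult_resident, age_verified, citizen, eligible_subsidy, eligible_tier1, exempt_fee, household_head, identity_verified, income_below_cap, over_18, priority_flag, renewal_due, resident, tax_filed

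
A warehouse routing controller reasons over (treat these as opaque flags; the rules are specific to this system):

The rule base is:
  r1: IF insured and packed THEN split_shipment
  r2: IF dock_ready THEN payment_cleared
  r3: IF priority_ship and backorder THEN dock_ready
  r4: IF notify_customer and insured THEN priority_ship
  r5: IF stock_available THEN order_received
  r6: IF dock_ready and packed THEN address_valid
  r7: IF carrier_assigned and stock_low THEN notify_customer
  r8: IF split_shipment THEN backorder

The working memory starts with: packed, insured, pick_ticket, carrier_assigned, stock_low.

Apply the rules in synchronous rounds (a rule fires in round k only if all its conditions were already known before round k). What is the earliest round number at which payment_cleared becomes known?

Round 1: r1 [IF insured and packed THEN split_shipment]; r7 [IF carrier_assigned and stock_low THEN notify_customer]. Adds split_shipment, notify_customer.
Round 2: r4 [IF notify_customer and insured THEN priority_ship]; r8 [IF split_shipment THEN backorder]. Adds priority_ship, backorder.
Round 3: r3 [IF priority_ship and backorder THEN dock_ready]. Adds dock_ready.
Round 4: r2 [IF dock_ready THEN payment_cleared]; r6 [IF dock_ready and packed THEN address_valid]. Adds payment_cleared, address_valid.
payment_cleared first appears in round 4.

4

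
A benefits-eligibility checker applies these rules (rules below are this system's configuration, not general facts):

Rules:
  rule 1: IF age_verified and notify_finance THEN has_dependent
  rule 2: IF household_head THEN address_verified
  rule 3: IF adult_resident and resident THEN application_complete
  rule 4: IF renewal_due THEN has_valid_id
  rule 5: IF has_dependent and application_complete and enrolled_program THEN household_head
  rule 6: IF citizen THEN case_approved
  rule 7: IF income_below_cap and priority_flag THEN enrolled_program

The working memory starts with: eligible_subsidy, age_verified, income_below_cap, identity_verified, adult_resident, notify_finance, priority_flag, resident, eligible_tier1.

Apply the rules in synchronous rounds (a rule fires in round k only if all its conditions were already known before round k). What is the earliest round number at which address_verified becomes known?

3

Round 1 — rule 1, rule 3, rule 7, derive has_dependent, application_complete, enrolled_program.
Round 2 — rule 5, derive household_head.
Round 3 — rule 2, derive address_verified.
address_verified first appears in round 3.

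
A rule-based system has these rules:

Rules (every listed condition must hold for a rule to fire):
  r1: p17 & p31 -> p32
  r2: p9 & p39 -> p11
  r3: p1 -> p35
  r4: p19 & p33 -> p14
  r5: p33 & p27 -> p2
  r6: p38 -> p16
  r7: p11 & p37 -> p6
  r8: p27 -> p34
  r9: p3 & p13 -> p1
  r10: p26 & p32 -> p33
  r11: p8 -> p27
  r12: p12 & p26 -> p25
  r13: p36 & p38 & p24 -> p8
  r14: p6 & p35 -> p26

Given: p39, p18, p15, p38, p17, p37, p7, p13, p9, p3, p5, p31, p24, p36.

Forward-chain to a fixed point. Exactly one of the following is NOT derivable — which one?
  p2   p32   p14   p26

p14

Round 1 fires r1, r2, r6, r9, r13, giving p32, p11, p16, p1, p8.
Round 2 fires r3, r7, r11, giving p35, p6, p27.
Round 3 fires r8, r14, giving p34, p26.
Round 4 fires r10, giving p33.
Round 5 fires r5, giving p2.
Derived: p26 (round 3), p2 (round 5), p32 (round 1). p14 never appears in any round.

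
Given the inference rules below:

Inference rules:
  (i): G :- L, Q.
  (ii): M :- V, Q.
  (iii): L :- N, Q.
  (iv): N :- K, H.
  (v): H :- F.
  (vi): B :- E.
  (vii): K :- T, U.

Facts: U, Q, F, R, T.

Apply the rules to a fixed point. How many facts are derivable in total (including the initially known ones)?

[1] (v) [H :- F.]; (vii) [K :- T, U.]. ⇒ new: H, K.
[2] (iv) [N :- K, H.]. ⇒ new: N.
[3] (iii) [L :- N, Q.]. ⇒ new: L.
[4] (i) [G :- L, Q.]. ⇒ new: G.
Closure: {F, G, H, K, L, N, Q, R, T, U} — 10 facts.

10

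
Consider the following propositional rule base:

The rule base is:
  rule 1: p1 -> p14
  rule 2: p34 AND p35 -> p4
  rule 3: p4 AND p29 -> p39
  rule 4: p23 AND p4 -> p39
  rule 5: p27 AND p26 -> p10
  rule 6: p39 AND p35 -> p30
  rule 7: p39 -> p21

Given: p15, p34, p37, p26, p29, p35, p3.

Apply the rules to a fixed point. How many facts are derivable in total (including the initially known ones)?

11

Round 1 — rule 2, derive p4.
Round 2 — rule 3, derive p39.
Round 3 — rule 6, rule 7, derive p30, p21.
Closure: {p15, p21, p26, p29, p3, p30, p34, p35, p37, p39, p4} — 11 facts.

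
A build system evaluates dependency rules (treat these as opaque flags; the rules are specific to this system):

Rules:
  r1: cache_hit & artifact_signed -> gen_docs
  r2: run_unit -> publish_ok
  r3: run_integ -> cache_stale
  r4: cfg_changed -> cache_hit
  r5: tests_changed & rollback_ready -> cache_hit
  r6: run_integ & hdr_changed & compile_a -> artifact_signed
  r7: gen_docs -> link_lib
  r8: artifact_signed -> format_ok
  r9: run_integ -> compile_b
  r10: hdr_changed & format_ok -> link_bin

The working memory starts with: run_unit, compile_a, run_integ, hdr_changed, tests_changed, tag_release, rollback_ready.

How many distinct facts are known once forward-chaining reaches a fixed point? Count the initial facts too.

16

Round 1 — r2, r3, r5, r6, r9, derive publish_ok, cache_stale, cache_hit, artifact_signed, compile_b.
Round 2 — r1, r8, derive gen_docs, format_ok.
Round 3 — r7, r10, derive link_lib, link_bin.
Closure: {artifact_signed, cache_hit, cache_stale, compile_a, compile_b, format_ok, gen_docs, hdr_changed, link_bin, link_lib, publish_ok, rollback_ready, run_integ, run_unit, tag_release, tests_changed} — 16 facts.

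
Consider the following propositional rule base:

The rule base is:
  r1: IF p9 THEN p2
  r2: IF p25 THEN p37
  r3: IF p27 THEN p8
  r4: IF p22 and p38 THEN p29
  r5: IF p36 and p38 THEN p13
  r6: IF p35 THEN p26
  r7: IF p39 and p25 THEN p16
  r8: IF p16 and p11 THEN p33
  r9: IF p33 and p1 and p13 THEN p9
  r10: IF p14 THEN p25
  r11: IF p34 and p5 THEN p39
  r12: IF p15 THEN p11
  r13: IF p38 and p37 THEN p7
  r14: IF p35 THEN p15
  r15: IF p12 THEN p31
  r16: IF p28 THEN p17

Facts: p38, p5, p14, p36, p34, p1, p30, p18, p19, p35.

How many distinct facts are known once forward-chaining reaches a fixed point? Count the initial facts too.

22

Round 1: r5 [IF p36 and p38 THEN p13]; r6 [IF p35 THEN p26]; r10 [IF p14 THEN p25]; r11 [IF p34 and p5 THEN p39]; r14 [IF p35 THEN p15]. New: p13, p26, p25, p39, p15.
Round 2: r2 [IF p25 THEN p37]; r7 [IF p39 and p25 THEN p16]; r12 [IF p15 THEN p11]. New: p37, p16, p11.
Round 3: r8 [IF p16 and p11 THEN p33]; r13 [IF p38 and p37 THEN p7]. New: p33, p7.
Round 4: r9 [IF p33 and p1 and p13 THEN p9]. New: p9.
Round 5: r1 [IF p9 THEN p2]. New: p2.
Closure: {p1, p11, p13, p14, p15, p16, p18, p19, p2, p25, p26, p30, p33, p34, p35, p36, p37, p38, p39, p5, p7, p9} — 22 facts.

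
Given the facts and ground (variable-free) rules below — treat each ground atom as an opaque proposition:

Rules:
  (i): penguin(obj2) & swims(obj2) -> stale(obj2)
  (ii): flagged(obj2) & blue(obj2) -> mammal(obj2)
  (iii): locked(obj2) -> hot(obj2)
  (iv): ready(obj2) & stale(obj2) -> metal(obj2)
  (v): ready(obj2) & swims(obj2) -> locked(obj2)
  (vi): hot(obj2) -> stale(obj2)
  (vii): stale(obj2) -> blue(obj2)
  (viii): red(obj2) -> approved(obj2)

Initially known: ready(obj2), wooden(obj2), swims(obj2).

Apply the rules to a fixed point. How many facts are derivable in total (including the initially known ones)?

Round 1 — (v), derive locked(obj2).
Round 2 — (iii), derive hot(obj2).
Round 3 — (vi), derive stale(obj2).
Round 4 — (iv), (vii), derive metal(obj2), blue(obj2).
Closure: {blue(obj2), hot(obj2), locked(obj2), metal(obj2), ready(obj2), stale(obj2), swims(obj2), wooden(obj2)} — 8 facts.

8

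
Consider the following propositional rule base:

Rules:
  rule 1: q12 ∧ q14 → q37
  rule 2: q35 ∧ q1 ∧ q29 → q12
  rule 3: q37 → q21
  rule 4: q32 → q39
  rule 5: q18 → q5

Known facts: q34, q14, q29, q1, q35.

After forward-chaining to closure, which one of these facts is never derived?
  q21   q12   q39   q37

Round 1: rule 2 [q35 ∧ q1 ∧ q29 → q12]. New: q12.
Round 2: rule 1 [q12 ∧ q14 → q37]. New: q37.
Round 3: rule 3 [q37 → q21]. New: q21.
Derived: q21 (round 3), q37 (round 2), q12 (round 1). q39 never appears in any round.

q39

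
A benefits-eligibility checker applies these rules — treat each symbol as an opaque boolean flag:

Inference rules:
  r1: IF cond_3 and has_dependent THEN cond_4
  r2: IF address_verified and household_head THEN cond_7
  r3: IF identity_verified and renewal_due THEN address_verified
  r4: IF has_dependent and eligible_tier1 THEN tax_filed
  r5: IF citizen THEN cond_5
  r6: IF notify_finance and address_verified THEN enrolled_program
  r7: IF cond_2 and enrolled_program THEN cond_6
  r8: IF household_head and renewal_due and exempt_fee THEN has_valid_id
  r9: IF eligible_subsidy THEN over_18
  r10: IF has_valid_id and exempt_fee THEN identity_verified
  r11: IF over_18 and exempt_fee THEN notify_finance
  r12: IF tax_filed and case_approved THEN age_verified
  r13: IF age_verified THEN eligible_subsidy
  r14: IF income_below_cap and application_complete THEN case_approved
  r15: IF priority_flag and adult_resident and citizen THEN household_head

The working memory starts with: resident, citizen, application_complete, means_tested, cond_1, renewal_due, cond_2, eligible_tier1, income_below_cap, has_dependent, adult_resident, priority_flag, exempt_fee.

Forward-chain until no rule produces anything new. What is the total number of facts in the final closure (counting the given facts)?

Round 1: r4 [IF has_dependent and eligible_tier1 THEN tax_filed]; r5 [IF citizen THEN cond_5]; r14 [IF income_below_cap and application_complete THEN case_approved]; r15 [IF priority_flag and adult_resident and citizen THEN household_head]. Adds tax_filed, cond_5, case_approved, household_head.
Round 2: r8 [IF household_head and renewal_due and exempt_fee THEN has_valid_id]; r12 [IF tax_filed and case_approved THEN age_verified]. Adds has_valid_id, age_verified.
Round 3: r10 [IF has_valid_id and exempt_fee THEN identity_verified]; r13 [IF age_verified THEN eligible_subsidy]. Adds identity_verified, eligible_subsidy.
Round 4: r3 [IF identity_verified and renewal_due THEN address_verified]; r9 [IF eligible_subsidy THEN over_18]. Adds address_verified, over_18.
Round 5: r2 [IF address_verified and household_head THEN cond_7]; r11 [IF over_18 and exempt_fee THEN notify_finance]. Adds cond_7, notify_finance.
Round 6: r6 [IF notify_finance and address_verified THEN enrolled_program]. Adds enrolled_program.
Round 7: r7 [IF cond_2 and enrolled_program THEN cond_6]. Adds cond_6.
Closure: {address_verified, adult_resident, age_verified, application_complete, case_approved, citizen, cond_1, cond_2, cond_5, cond_6, cond_7, eligible_subsidy, eligible_tier1, enrolled_program, exempt_fee, has_dependent, has_valid_id, household_head, identity_verified, income_below_cap, means_tested, notify_finance, over_18, priority_flag, renewal_due, resident, tax_filed} — 27 facts.

27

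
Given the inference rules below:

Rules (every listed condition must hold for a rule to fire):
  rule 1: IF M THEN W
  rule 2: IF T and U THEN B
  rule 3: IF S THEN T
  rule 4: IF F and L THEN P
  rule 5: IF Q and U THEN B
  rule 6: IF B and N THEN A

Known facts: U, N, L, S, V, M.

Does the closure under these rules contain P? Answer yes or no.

no

Round 1 — rule 1, rule 3, derive W, T.
Round 2 — rule 2, derive B.
Round 3 — rule 6, derive A.
Fixed point reached. P is concluded only by rule 4; rule 4 needs F (never derived).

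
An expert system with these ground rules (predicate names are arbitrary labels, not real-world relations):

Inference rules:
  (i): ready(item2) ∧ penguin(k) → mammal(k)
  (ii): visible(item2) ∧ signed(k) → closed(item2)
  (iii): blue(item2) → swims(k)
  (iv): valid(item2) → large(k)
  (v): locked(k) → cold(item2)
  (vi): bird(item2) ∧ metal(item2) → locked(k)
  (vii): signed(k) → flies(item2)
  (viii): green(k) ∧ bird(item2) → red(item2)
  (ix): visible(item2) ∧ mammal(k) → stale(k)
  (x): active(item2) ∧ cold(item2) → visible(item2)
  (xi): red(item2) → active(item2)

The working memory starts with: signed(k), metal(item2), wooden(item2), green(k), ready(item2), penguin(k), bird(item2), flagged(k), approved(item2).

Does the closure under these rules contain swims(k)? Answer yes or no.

Round 1: (i) [ready(item2) ∧ penguin(k) → mammal(k)]; (vi) [bird(item2) ∧ metal(item2) → locked(k)]; (vii) [signed(k) → flies(item2)]; (viii) [green(k) ∧ bird(item2) → red(item2)]. Adds mammal(k), locked(k), flies(item2), red(item2).
Round 2: (v) [locked(k) → cold(item2)]; (xi) [red(item2) → active(item2)]. Adds cold(item2), active(item2).
Round 3: (x) [active(item2) ∧ cold(item2) → visible(item2)]. Adds visible(item2).
Round 4: (ii) [visible(item2) ∧ signed(k) → closed(item2)]; (ix) [visible(item2) ∧ mammal(k) → stale(k)]. Adds closed(item2), stale(k).
Fixed point reached. swims(k) is concluded only by (iii); (iii) needs blue(item2) (never derived).

no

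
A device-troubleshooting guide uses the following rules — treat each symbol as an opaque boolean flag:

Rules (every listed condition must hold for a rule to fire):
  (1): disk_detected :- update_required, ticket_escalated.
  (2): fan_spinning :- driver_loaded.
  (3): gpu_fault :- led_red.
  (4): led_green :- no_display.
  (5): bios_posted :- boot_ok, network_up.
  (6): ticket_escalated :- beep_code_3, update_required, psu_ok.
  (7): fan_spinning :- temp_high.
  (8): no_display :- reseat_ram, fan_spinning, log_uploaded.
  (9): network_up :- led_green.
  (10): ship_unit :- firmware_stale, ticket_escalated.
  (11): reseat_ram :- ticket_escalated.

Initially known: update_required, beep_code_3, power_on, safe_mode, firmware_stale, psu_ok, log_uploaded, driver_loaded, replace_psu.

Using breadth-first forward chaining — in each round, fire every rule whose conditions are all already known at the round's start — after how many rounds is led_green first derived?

4

Round 1 fires (2), (6), giving fan_spinning, ticket_escalated.
Round 2 fires (1), (10), (11), giving disk_detected, ship_unit, reseat_ram.
Round 3 fires (8), giving no_display.
Round 4 fires (4), giving led_green.
led_green first appears in round 4.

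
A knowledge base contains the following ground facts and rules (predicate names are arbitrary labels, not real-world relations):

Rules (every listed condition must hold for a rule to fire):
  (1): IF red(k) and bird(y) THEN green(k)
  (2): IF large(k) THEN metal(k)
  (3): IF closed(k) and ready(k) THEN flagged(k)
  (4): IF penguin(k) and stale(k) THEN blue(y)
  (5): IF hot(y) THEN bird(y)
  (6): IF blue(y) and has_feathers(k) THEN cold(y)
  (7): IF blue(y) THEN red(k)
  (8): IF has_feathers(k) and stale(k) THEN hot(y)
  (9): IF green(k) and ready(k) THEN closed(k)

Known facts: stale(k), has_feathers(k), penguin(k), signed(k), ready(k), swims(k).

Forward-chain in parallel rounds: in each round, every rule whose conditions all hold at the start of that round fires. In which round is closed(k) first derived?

[1] (4) [IF penguin(k) and stale(k) THEN blue(y)]; (8) [IF has_feathers(k) and stale(k) THEN hot(y)]. ⇒ new: blue(y), hot(y).
[2] (5) [IF hot(y) THEN bird(y)]; (6) [IF blue(y) and has_feathers(k) THEN cold(y)]; (7) [IF blue(y) THEN red(k)]. ⇒ new: bird(y), cold(y), red(k).
[3] (1) [IF red(k) and bird(y) THEN green(k)]. ⇒ new: green(k).
[4] (9) [IF green(k) and ready(k) THEN closed(k)]. ⇒ new: closed(k).
closed(k) first appears in round 4.

4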